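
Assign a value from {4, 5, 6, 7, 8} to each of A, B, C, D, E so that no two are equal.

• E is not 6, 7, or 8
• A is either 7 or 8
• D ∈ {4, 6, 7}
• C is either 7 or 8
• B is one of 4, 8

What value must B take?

4

Among the 5 variables, 5 fits only E (and all 5 values in {4, 5, 6, 7, 8} must be used), so E = 5.
Among the 4 still-open variables, 6 fits only D (and all 4 values in {4, 6, 7, 8} must be used), so D = 6.
Among the 3 still-open variables, 4 fits only B (and all 3 values in {4, 7, 8} must be used), so B = 4.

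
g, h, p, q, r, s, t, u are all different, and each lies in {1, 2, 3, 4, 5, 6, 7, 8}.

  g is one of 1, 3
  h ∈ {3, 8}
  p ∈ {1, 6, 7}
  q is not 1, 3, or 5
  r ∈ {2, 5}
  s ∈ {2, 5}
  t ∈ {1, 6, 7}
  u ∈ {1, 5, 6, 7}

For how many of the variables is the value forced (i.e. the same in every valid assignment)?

Among the 8 variables, 4 fits only q (and all 8 values in {1, 2, 3, 4, 5, 6, 7, 8} must be used), so q = 4.
Among the 7 still-open variables, 8 fits only h (and all 7 values in {1, 2, 3, 5, 6, 7, 8} must be used), so h = 8.
The 6 still-open variables draw from only 6 values {1, 2, 3, 5, 6, 7}, so each is used; only g can be 3, hence g = 3.
The 2 variables r and s are confined to {2, 5}, which locks those values in; drop them from u.
Determined: g=3, h=8, q=4. The other variables each still have more than one consistent value. That makes 3.

3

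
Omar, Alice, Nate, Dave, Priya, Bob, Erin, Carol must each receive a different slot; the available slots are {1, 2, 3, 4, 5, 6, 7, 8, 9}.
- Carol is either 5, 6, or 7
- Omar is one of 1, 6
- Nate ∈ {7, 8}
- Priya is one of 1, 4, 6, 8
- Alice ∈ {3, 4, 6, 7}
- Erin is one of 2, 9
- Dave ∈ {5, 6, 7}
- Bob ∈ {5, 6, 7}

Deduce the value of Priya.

Dave, Bob, Carol share exactly the 3 values {5, 6, 7}; by pigeonhole those values go to them, so strike 5, 6, 7 from Omar, Alice, Nate, Priya.
Omar has just one choice, so Omar = 1. So Priya can't be 1.
That leaves Nate = 8. Eliminate 8 elsewhere: Priya.
So Priya = 4.

4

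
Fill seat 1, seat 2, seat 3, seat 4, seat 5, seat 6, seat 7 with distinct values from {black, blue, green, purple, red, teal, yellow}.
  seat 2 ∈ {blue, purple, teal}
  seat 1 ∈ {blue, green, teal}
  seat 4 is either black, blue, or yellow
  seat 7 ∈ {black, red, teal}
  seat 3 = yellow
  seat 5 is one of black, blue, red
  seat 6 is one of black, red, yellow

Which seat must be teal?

seat 7

seat 3 must be yellow (only option left). So seat 4, seat 6 can't be yellow.
The 6 still-open variables draw from only 6 values {black, blue, green, purple, red, teal}, so each is used; only seat 1 can be green, hence seat 1 = green.
Among the 5 still-open variables, purple fits only seat 2 (and all 5 values in {black, blue, purple, red, teal} must be used), so seat 2 = purple.
The 4 still-open variables draw from only 4 values {black, blue, red, teal}, so each is used; only seat 7 can be teal, hence seat 7 = teal.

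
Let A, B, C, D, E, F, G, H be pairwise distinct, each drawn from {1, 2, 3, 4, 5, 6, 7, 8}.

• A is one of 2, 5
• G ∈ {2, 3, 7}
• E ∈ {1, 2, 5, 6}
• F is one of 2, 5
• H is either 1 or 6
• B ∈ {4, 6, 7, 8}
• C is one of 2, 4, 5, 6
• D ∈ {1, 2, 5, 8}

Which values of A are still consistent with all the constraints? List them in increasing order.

2, 5

The 8 variables together cover exactly {1, 2, 3, 4, 5, 6, 7, 8} — 8 values for 8 variables — and 3 appears only in G's list, so G = 3.
The 7 still-open variables together cover exactly {1, 2, 4, 5, 6, 7, 8} — 7 values for 7 variables — and 7 appears only in B's list, so B = 7.
The 6 still-open variables together cover exactly {1, 2, 4, 5, 6, 8} — 6 values for 6 variables — and 4 appears only in C's list, so C = 4.
The 5 still-open variables together cover exactly {1, 2, 5, 6, 8} — 5 values for 5 variables — and 8 appears only in D's list, so D = 8.
A and F share exactly the 2 values {2, 5}; by pigeonhole those values go to them, so strike 2, 5 from E.
No further eliminations apply; A can still be any of 2, 5.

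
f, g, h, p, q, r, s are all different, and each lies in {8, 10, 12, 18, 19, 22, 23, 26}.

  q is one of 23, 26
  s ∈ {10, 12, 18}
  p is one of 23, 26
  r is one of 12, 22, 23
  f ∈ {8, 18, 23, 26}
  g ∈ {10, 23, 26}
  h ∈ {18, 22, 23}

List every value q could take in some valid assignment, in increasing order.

Among the 7 variables, 8 fits only f (and all 7 values in {8, 10, 12, 18, 22, 23, 26} must be used), so f = 8.
p and q between them cover only {23, 26} — a naked pair. Remove those values from g, h, r.
g's domain is down to {10}, so g = 10. Eliminate 10 elsewhere: s.
No further eliminations apply; q can still be any of 23, 26.

23, 26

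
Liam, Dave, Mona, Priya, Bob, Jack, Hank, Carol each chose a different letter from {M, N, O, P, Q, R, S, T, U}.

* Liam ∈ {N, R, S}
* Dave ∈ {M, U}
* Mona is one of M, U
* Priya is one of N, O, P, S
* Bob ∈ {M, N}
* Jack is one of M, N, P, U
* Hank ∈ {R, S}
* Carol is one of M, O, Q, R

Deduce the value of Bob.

The 8 variables draw from only 8 values {M, N, O, P, Q, R, S, U}, so each is used; only Carol can be Q, hence Carol = Q.
The 7 still-open variables together cover exactly {M, N, O, P, R, S, U} — 7 values for 7 variables — and O appears only in Priya's list, so Priya = O.
Among the 6 still-open variables, P fits only Jack (and all 6 values in {M, N, P, R, S, U} must be used), so Jack = P.
Dave and Mona share exactly the 2 values {M, U}; by pigeonhole those values go to them, so strike M, U from Bob.
So Bob = N.

N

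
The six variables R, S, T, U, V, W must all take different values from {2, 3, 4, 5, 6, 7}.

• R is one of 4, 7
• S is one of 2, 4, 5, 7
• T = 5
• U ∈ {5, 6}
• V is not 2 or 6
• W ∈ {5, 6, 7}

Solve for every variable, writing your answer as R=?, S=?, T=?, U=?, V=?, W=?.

T's domain is down to {5}, so T = 5. Strike 5 from S, U, V, W.
That leaves U = 6. So W can't be 6.
W's domain is down to {7}, so W = 7. Remove 7 from R, S, V.
R has just one choice, so R = 4. Eliminate 4 elsewhere: S, V.
S has just one choice, so S = 2.
V must be 3 (only option left).

R=4, S=2, T=5, U=6, V=3, W=7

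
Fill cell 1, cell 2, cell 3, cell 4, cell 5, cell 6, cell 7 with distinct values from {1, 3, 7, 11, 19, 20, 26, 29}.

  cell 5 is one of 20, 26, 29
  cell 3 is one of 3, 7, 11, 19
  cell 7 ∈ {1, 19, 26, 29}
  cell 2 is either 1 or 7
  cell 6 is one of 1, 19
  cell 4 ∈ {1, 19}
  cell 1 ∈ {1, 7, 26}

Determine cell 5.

The 2 variables cell 4 and cell 6 are confined to {1, 19}, which locks those values in; drop them from cell 1, cell 2, cell 3, cell 7.
That leaves cell 2 = 7. Eliminate 7 elsewhere: cell 1, cell 3.
cell 1's domain is down to {26}, so cell 1 = 26. So cell 5, cell 7 can't be 26.
That leaves cell 7 = 29. Strike 29 from cell 5.
So cell 5 = 20.

20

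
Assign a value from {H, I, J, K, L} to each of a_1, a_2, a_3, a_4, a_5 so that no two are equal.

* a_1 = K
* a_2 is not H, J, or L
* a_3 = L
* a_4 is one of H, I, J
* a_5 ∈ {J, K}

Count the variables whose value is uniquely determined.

a_1 has just one choice, so a_1 = K. Remove K from a_2, a_5.
a_2 must be I (only option left). Strike I from a_4.
That leaves a_3 = L.
a_5 must be J (only option left). Remove J from a_4.
a_4's domain is down to {H}, so a_4 = H.
Every variable is fixed: a_1=K, a_2=I, a_3=L, a_4=H, a_5=J. That makes 5.

5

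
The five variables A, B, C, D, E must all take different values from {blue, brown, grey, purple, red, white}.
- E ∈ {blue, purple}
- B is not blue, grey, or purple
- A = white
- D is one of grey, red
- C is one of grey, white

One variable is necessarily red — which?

D

A must be white (only option left). So B, C can't be white.
That leaves C = grey. Eliminate grey elsewhere: D.
So red goes to D.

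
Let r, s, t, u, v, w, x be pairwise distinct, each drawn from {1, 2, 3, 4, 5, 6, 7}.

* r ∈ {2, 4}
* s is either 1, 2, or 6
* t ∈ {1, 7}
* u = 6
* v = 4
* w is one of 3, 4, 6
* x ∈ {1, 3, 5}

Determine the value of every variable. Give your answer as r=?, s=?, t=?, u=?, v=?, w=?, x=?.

u must be 6 (only option left). Strike 6 from s, w.
v must be 4 (only option left). Eliminate 4 elsewhere: r, w.
w has just one choice, so w = 3. Strike 3 from x.
r's domain is down to {2}, so r = 2. Eliminate 2 elsewhere: s.
s must be 1 (only option left). Remove 1 from t, x.
t's domain is down to {7}, so t = 7.
That leaves x = 5.

r=2, s=1, t=7, u=6, v=4, w=3, x=5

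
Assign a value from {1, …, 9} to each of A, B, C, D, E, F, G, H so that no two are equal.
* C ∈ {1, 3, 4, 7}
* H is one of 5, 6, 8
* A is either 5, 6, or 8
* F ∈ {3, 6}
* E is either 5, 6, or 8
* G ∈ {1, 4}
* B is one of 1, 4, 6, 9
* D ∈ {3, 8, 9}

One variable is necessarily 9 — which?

D

The 8 variables together cover exactly {1, 3, 4, 5, 6, 7, 8, 9} — 8 values for 8 variables — and 7 appears only in C's list, so C = 7.
The 3 variables A, E, H are confined to {5, 6, 8}, which locks those values in; drop them from B, D, F.
That leaves F = 3. So D can't be 3.
So 9 goes to D.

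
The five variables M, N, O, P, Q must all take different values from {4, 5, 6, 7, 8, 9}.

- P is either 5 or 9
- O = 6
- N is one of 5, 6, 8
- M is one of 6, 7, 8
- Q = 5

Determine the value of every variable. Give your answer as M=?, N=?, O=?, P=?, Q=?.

O must be 6 (only option left). Strike 6 from M, N.
Q must be 5 (only option left). Eliminate 5 elsewhere: N, P.
N's domain is down to {8}, so N = 8. Strike 8 from M.
That leaves P = 9.
That leaves M = 7.

M=7, N=8, O=6, P=9, Q=5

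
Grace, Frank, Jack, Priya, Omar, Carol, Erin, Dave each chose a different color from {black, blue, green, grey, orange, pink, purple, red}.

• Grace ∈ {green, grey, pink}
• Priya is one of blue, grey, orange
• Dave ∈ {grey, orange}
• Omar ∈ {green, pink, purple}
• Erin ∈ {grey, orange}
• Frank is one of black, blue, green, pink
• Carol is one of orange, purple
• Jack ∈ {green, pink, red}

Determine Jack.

red

The 8 variables draw from only 8 values {black, blue, green, grey, orange, pink, purple, red}, so each is used; only Frank can be black, hence Frank = black.
Among the 7 still-open variables, blue fits only Priya (and all 7 values in {blue, green, grey, orange, pink, purple, red} must be used), so Priya = blue.
The 6 still-open variables draw from only 6 values {green, grey, orange, pink, purple, red}, so each is used; only Jack can be red, hence Jack = red.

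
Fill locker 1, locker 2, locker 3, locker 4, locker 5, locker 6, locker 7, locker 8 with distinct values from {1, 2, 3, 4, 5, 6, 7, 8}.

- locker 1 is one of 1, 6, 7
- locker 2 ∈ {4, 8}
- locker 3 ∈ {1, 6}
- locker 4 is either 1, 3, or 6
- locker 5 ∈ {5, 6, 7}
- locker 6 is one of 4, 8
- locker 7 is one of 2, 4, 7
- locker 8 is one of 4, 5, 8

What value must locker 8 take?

Among the 8 variables, 2 fits only locker 7 (and all 8 values in {1, 2, 3, 4, 5, 6, 7, 8} must be used), so locker 7 = 2.
The 7 still-open variables draw from only 7 values {1, 3, 4, 5, 6, 7, 8}, so each is used; only locker 4 can be 3, hence locker 4 = 3.
locker 2 and locker 6 share exactly the 2 values {4, 8}; by pigeonhole those values go to them, so strike 4, 8 from locker 8.
So locker 8 = 5.

5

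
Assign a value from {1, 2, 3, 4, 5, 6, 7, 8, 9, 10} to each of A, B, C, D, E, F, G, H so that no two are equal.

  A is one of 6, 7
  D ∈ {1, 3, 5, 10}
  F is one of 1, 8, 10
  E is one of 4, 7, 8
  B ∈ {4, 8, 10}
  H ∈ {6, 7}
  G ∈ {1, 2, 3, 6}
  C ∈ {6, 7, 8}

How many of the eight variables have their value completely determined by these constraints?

4

The 2 variables A and H are confined to {6, 7}, which locks those values in; drop them from C, E, G.
C's domain is down to {8}, so C = 8. Eliminate 8 elsewhere: B, E, F.
E's domain is down to {4}, so E = 4. So B can't be 4.
That leaves B = 10. Eliminate 10 elsewhere: D, F.
F's domain is down to {1}, so F = 1. Strike 1 from D, G.
Determined: B=10, C=8, E=4, F=1. The other variables each still have more than one consistent value. That makes 4.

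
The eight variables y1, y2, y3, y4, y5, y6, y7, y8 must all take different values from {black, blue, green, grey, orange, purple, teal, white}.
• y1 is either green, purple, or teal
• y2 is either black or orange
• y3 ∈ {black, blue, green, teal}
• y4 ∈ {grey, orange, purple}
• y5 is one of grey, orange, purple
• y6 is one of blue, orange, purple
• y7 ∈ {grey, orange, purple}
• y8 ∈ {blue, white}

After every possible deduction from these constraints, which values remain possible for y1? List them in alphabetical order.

green, teal

Among the 8 variables, white fits only y8 (and all 8 values in {black, blue, green, grey, orange, purple, teal, white} must be used), so y8 = white.
y4, y5, y7 between them cover only {grey, orange, purple} — a naked triple. Remove those values from y1, y2, y6.
y2 has just one choice, so y2 = black. Eliminate black elsewhere: y3.
y6 has just one choice, so y6 = blue. So y3 can't be blue.
No further eliminations apply; y1 can still be any of green, teal.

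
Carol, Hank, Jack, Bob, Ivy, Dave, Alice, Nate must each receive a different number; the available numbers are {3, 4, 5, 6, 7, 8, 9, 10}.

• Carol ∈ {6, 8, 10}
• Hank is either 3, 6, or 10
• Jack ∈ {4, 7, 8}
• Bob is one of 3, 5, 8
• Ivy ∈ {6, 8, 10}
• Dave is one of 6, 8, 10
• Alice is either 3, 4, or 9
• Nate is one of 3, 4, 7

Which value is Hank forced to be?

The 8 variables draw from only 8 values {3, 4, 5, 6, 7, 8, 9, 10}, so each is used; only Bob can be 5, hence Bob = 5.
The 7 still-open variables draw from only 7 values {3, 4, 6, 7, 8, 9, 10}, so each is used; only Alice can be 9, hence Alice = 9.
Carol, Ivy, Dave share exactly the 3 values {6, 8, 10}; by pigeonhole those values go to them, so strike 6, 8, 10 from Hank, Jack.
So Hank = 3.

3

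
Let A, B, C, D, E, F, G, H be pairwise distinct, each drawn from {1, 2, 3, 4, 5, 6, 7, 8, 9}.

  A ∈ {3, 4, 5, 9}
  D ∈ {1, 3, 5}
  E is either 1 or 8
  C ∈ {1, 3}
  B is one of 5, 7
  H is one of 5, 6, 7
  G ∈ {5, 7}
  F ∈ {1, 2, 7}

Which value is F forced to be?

The 2 variables B and G are confined to {5, 7}, which locks those values in; drop them from A, D, F, H.
H must be 6 (only option left).
The 2 variables C and D are confined to {1, 3}, which locks those values in; drop them from A, E, F.
So F = 2.

2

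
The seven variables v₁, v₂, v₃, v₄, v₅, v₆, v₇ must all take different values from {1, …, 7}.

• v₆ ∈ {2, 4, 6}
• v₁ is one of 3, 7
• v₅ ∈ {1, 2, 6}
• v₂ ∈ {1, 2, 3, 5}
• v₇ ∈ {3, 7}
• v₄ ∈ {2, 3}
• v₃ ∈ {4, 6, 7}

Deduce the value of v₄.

2

The 7 variables draw from only 7 values {1, 2, 3, 4, 5, 6, 7}, so each is used; only v₂ can be 5, hence v₂ = 5.
Among the 6 still-open variables, 1 fits only v₅ (and all 6 values in {1, 2, 3, 4, 6, 7} must be used), so v₅ = 1.
v₁ and v₇ between them cover only {3, 7} — a naked pair. Remove those values from v₃, v₄.
So v₄ = 2.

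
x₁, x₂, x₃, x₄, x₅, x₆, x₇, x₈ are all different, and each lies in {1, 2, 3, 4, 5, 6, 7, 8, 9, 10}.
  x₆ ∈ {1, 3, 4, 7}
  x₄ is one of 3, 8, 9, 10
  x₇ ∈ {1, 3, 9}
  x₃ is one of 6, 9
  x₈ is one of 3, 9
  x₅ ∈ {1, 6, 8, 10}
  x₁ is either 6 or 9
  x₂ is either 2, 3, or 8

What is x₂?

2

x₁ and x₃ between them cover only {6, 9} — a naked pair. Remove those values from x₄, x₅, x₇, x₈.
That leaves x₈ = 3. So x₂, x₄, x₆, x₇ can't be 3.
x₇ must be 1 (only option left). Strike 1 from x₅, x₆.
The 2 variables x₄ and x₅ are confined to {8, 10}, which locks those values in; drop them from x₂.
So x₂ = 2.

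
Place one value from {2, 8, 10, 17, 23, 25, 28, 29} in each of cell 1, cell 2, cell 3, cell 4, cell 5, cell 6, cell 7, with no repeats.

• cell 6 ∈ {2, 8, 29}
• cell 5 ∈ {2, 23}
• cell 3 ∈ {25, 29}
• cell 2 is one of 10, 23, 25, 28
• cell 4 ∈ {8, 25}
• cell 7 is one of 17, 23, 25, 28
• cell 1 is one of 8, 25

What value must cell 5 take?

The 2 variables cell 1 and cell 4 are confined to {8, 25}, which locks those values in; drop them from cell 2, cell 3, cell 6, cell 7.
cell 3 must be 29 (only option left). So cell 6 can't be 29.
cell 6 has just one choice, so cell 6 = 2. Strike 2 from cell 5.
So cell 5 = 23.

23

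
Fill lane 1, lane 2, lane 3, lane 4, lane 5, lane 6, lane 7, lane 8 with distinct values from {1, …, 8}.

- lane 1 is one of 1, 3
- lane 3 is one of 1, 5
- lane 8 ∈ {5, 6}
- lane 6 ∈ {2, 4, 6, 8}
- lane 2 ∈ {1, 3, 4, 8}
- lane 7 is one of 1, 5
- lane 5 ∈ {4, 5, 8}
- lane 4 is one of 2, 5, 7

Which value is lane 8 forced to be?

6

The 8 variables draw from only 8 values {1, 2, 3, 4, 5, 6, 7, 8}, so each is used; only lane 4 can be 7, hence lane 4 = 7.
The 7 still-open variables draw from only 7 values {1, 2, 3, 4, 5, 6, 8}, so each is used; only lane 6 can be 2, hence lane 6 = 2.
The 6 still-open variables together cover exactly {1, 3, 4, 5, 6, 8} — 6 values for 6 variables — and 6 appears only in lane 8's list, so lane 8 = 6.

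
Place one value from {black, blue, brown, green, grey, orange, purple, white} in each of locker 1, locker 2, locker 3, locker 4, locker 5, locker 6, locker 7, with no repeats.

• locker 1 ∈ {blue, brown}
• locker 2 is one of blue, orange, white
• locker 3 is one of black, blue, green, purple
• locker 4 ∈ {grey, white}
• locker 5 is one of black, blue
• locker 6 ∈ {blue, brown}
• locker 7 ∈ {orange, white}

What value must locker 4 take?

grey

The 2 variables locker 1 and locker 6 are confined to {blue, brown}, which locks those values in; drop them from locker 2, locker 3, locker 5.
locker 5 has just one choice, so locker 5 = black. Remove black from locker 3.
The 2 variables locker 2 and locker 7 are confined to {orange, white}, which locks those values in; drop them from locker 4.
So locker 4 = grey.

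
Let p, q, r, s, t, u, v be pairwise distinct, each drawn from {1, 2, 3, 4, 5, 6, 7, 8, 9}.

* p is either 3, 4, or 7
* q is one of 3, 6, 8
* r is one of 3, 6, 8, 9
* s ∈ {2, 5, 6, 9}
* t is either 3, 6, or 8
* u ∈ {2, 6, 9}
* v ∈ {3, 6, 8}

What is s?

The 3 variables q, t, v are confined to {3, 6, 8}, which locks those values in; drop them from p, r, s, u.
r has just one choice, so r = 9. So s, u can't be 9.
u's domain is down to {2}, so u = 2. So s can't be 2.
So s = 5.

5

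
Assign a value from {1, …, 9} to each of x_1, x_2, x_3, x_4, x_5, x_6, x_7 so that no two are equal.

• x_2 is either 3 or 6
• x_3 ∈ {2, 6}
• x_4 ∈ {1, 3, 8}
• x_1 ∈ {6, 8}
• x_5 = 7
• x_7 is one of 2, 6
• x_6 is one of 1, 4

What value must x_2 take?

3

x_5's domain is down to {7}, so x_5 = 7.
The 6 still-open variables together cover exactly {1, 2, 3, 4, 6, 8} — 6 values for 6 variables — and 4 appears only in x_6's list, so x_6 = 4.
Among the 5 still-open variables, 1 fits only x_4 (and all 5 values in {1, 2, 3, 6, 8} must be used), so x_4 = 1.
The 4 still-open variables together cover exactly {2, 3, 6, 8} — 4 values for 4 variables — and 3 appears only in x_2's list, so x_2 = 3.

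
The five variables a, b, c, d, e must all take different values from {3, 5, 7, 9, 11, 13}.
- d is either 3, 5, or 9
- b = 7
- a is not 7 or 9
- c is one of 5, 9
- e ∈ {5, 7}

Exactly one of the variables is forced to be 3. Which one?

b has just one choice, so b = 7. Remove 7 from e.
e's domain is down to {5}, so e = 5. Strike 5 from a, c, d.
That leaves c = 9. So d can't be 9.
So 3 goes to d.

d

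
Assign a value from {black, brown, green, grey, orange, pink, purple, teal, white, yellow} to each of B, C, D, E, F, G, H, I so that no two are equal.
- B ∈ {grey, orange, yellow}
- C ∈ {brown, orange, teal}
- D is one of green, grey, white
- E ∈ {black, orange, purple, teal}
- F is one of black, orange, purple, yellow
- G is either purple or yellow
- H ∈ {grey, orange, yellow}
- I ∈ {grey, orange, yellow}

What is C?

brown

B, H, I between them cover only {grey, orange, yellow} — a naked triple. Remove those values from C, D, E, F, G.
G has just one choice, so G = purple. So E, F can't be purple.
That leaves F = black. Strike black from E.
That leaves E = teal. So C can't be teal.
So C = brown.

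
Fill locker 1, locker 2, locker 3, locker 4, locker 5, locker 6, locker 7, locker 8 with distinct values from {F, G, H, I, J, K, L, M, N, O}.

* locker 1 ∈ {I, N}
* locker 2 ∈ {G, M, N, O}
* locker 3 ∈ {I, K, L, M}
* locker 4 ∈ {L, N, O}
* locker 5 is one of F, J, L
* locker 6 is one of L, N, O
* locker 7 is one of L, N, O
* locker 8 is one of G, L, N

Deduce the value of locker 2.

The 3 variables locker 4, locker 6, locker 7 are confined to {L, N, O}, which locks those values in; drop them from locker 1, locker 2, locker 3, locker 5, locker 8.
That leaves locker 1 = I. Eliminate I elsewhere: locker 3.
That leaves locker 8 = G. Strike G from locker 2.
So locker 2 = M.

M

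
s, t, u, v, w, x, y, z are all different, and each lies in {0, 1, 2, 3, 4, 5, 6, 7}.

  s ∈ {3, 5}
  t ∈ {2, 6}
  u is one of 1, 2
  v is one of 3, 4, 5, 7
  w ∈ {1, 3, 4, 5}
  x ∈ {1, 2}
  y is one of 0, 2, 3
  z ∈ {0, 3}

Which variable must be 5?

s

The 8 variables together cover exactly {0, 1, 2, 3, 4, 5, 6, 7} — 8 values for 8 variables — and 6 appears only in t's list, so t = 6.
The 7 still-open variables together cover exactly {0, 1, 2, 3, 4, 5, 7} — 7 values for 7 variables — and 7 appears only in v's list, so v = 7.
The 6 still-open variables draw from only 6 values {0, 1, 2, 3, 4, 5}, so each is used; only w can be 4, hence w = 4.
The 5 still-open variables together cover exactly {0, 1, 2, 3, 5} — 5 values for 5 variables — and 5 appears only in s's list, so s = 5.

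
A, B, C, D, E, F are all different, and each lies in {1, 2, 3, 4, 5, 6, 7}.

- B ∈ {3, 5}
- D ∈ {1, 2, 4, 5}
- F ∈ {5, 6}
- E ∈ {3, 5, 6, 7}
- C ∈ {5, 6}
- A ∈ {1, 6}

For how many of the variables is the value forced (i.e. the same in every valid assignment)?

C and F share exactly the 2 values {5, 6}; by pigeonhole those values go to them, so strike 5, 6 from A, B, D, E.
A must be 1 (only option left). Strike 1 from D.
B has just one choice, so B = 3. Strike 3 from E.
That leaves E = 7.
Determined: A=1, B=3, E=7. The other variables each still have more than one consistent value. That makes 3.

3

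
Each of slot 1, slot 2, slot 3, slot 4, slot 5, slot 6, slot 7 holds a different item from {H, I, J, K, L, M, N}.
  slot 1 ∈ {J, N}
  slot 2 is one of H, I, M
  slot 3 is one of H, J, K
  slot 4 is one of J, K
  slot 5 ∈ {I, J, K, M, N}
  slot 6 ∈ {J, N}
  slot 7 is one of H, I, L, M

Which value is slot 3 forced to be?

The 7 variables together cover exactly {H, I, J, K, L, M, N} — 7 values for 7 variables — and L appears only in slot 7's list, so slot 7 = L.
slot 1 and slot 6 share exactly the 2 values {J, N}; by pigeonhole those values go to them, so strike J, N from slot 3, slot 4, slot 5.
That leaves slot 4 = K. Remove K from slot 3, slot 5.
So slot 3 = H.

H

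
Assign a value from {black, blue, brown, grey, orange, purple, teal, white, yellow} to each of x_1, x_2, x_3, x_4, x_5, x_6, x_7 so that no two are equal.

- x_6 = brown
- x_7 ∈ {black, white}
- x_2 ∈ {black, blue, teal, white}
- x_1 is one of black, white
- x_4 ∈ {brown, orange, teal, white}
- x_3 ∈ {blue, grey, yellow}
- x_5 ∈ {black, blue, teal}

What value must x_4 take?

orange

x_6's domain is down to {brown}, so x_6 = brown. Eliminate brown elsewhere: x_4.
x_1 and x_7 between them cover only {black, white} — a naked pair. Remove those values from x_2, x_4, x_5.
The 2 variables x_2 and x_5 are confined to {blue, teal}, which locks those values in; drop them from x_3, x_4.
So x_4 = orange.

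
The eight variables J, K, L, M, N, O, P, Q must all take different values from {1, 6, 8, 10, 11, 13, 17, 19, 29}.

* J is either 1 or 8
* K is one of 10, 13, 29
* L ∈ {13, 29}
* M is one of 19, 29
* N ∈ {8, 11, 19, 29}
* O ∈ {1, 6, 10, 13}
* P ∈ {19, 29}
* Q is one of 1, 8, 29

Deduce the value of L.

The 8 variables together cover exactly {1, 6, 8, 10, 11, 13, 19, 29} — 8 values for 8 variables — and 6 appears only in O's list, so O = 6.
The 7 still-open variables draw from only 7 values {1, 8, 10, 11, 13, 19, 29}, so each is used; only K can be 10, hence K = 10.
Among the 6 still-open variables, 11 fits only N (and all 6 values in {1, 8, 11, 13, 19, 29} must be used), so N = 11.
Among the 5 still-open variables, 13 fits only L (and all 5 values in {1, 8, 13, 19, 29} must be used), so L = 13.

13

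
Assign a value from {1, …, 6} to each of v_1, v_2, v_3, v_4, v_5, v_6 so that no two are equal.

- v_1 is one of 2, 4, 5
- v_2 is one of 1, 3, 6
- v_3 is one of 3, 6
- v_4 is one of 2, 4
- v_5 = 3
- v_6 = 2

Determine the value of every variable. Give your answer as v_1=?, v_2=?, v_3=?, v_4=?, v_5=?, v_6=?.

v_5 must be 3 (only option left). Eliminate 3 elsewhere: v_2, v_3.
v_6's domain is down to {2}, so v_6 = 2. Remove 2 from v_1, v_4.
v_3's domain is down to {6}, so v_3 = 6. Strike 6 from v_2.
v_4 has just one choice, so v_4 = 4. Remove 4 from v_1.
v_1 must be 5 (only option left).
That leaves v_2 = 1.

v_1=5, v_2=1, v_3=6, v_4=4, v_5=3, v_6=2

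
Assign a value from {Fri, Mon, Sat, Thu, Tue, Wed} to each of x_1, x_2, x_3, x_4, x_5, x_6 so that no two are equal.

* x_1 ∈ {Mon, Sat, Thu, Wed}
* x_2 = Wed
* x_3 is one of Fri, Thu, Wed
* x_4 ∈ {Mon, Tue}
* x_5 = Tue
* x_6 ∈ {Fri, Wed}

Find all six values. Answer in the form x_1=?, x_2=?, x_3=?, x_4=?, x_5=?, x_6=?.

x_1=Sat, x_2=Wed, x_3=Thu, x_4=Mon, x_5=Tue, x_6=Fri

x_2 has just one choice, so x_2 = Wed. Eliminate Wed elsewhere: x_1, x_3, x_6.
x_5 has just one choice, so x_5 = Tue. Eliminate Tue elsewhere: x_4.
x_6 has just one choice, so x_6 = Fri. Strike Fri from x_3.
x_3 must be Thu (only option left). So x_1 can't be Thu.
That leaves x_4 = Mon. Remove Mon from x_1.
x_1 must be Sat (only option left).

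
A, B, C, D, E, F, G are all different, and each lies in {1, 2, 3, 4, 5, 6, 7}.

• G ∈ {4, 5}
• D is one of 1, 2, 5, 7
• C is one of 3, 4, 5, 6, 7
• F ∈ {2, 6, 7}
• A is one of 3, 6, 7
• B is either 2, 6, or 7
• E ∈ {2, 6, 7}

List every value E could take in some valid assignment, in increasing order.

2, 6, 7

Among the 7 variables, 1 fits only D (and all 7 values in {1, 2, 3, 4, 5, 6, 7} must be used), so D = 1.
B, E, F between them cover only {2, 6, 7} — a naked triple. Remove those values from A, C.
A must be 3 (only option left). Eliminate 3 elsewhere: C.
No further eliminations apply; E can still be any of 2, 6, 7.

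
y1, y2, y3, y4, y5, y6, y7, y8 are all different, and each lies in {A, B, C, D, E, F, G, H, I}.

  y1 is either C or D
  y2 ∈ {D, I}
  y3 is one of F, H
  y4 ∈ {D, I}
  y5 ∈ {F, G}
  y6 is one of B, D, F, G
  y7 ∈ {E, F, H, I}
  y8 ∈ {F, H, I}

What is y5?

Among the 8 variables, B fits only y6 (and all 8 values in {B, C, D, E, F, G, H, I} must be used), so y6 = B.
The 7 still-open variables draw from only 7 values {C, D, E, F, G, H, I}, so each is used; only y1 can be C, hence y1 = C.
The 6 still-open variables together cover exactly {D, E, F, G, H, I} — 6 values for 6 variables — and E appears only in y7's list, so y7 = E.
The 5 still-open variables together cover exactly {D, F, G, H, I} — 5 values for 5 variables — and G appears only in y5's list, so y5 = G.

G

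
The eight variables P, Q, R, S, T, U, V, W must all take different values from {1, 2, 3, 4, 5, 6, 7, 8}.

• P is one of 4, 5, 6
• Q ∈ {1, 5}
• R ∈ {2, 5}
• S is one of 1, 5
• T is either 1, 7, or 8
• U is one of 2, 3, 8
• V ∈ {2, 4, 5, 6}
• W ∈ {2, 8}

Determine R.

2

Among the 8 variables, 3 fits only U (and all 8 values in {1, 2, 3, 4, 5, 6, 7, 8} must be used), so U = 3.
The 7 still-open variables together cover exactly {1, 2, 4, 5, 6, 7, 8} — 7 values for 7 variables — and 7 appears only in T's list, so T = 7.
Among the 6 still-open variables, 8 fits only W (and all 6 values in {1, 2, 4, 5, 6, 8} must be used), so W = 8.
The 2 variables Q and S are confined to {1, 5}, which locks those values in; drop them from P, R, V.
So R = 2.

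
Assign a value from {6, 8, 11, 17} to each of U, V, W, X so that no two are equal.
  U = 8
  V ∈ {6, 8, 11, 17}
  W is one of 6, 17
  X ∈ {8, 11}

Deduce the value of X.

U's domain is down to {8}, so U = 8. Remove 8 from V, X.
So X = 11.

11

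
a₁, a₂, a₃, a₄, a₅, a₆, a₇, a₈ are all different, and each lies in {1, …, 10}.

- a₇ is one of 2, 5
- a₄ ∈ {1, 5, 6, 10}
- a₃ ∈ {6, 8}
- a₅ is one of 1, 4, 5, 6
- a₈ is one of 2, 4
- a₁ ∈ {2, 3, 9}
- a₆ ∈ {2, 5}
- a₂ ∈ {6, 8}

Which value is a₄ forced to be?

10

a₂ and a₃ share exactly the 2 values {6, 8}; by pigeonhole those values go to them, so strike 6, 8 from a₄, a₅.
The 2 variables a₆ and a₇ are confined to {2, 5}, which locks those values in; drop them from a₁, a₄, a₅, a₈.
a₈ has just one choice, so a₈ = 4. Strike 4 from a₅.
That leaves a₅ = 1. Strike 1 from a₄.
So a₄ = 10.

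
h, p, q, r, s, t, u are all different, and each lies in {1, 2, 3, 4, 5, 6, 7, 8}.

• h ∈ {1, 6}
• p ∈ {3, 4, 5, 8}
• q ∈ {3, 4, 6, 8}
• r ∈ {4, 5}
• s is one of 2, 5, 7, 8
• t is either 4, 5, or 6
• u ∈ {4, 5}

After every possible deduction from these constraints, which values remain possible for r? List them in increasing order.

The 2 variables r and u are confined to {4, 5}, which locks those values in; drop them from p, q, s, t.
t's domain is down to {6}, so t = 6. So h, q can't be 6.
h must be 1 (only option left).
The 2 variables p and q are confined to {3, 8}, which locks those values in; drop them from s.
No further eliminations apply; r can still be any of 4, 5.

4, 5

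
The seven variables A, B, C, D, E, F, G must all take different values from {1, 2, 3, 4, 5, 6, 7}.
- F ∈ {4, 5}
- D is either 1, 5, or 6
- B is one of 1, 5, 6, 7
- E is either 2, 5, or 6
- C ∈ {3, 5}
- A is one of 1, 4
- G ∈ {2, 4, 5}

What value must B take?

Among the 7 variables, 3 fits only C (and all 7 values in {1, 2, 3, 4, 5, 6, 7} must be used), so C = 3.
Among the 6 still-open variables, 7 fits only B (and all 6 values in {1, 2, 4, 5, 6, 7} must be used), so B = 7.

7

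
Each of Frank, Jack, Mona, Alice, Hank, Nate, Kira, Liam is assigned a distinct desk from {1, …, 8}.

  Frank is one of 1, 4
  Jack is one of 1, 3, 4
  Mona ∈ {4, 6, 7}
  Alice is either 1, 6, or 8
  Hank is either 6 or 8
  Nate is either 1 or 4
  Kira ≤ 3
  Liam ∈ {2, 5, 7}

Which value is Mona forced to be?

The 8 variables draw from only 8 values {1, 2, 3, 4, 5, 6, 7, 8}, so each is used; only Liam can be 5, hence Liam = 5.
The 7 still-open variables together cover exactly {1, 2, 3, 4, 6, 7, 8} — 7 values for 7 variables — and 2 appears only in Kira's list, so Kira = 2.
The 6 still-open variables draw from only 6 values {1, 3, 4, 6, 7, 8}, so each is used; only Jack can be 3, hence Jack = 3.
Among the 5 still-open variables, 7 fits only Mona (and all 5 values in {1, 4, 6, 7, 8} must be used), so Mona = 7.

7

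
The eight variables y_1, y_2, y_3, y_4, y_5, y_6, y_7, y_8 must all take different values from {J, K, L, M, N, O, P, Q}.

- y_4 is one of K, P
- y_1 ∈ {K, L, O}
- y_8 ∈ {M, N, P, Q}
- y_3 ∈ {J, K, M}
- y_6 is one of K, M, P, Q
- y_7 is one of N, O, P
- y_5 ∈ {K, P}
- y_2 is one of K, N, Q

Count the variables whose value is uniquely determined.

3

The 8 variables draw from only 8 values {J, K, L, M, N, O, P, Q}, so each is used; only y_3 can be J, hence y_3 = J.
The 7 still-open variables draw from only 7 values {K, L, M, N, O, P, Q}, so each is used; only y_1 can be L, hence y_1 = L.
The 6 still-open variables together cover exactly {K, M, N, O, P, Q} — 6 values for 6 variables — and O appears only in y_7's list, so y_7 = O.
The 2 variables y_4 and y_5 are confined to {K, P}, which locks those values in; drop them from y_2, y_6, y_8.
Determined: y_1=L, y_3=J, y_7=O. The other variables each still have more than one consistent value. That makes 3.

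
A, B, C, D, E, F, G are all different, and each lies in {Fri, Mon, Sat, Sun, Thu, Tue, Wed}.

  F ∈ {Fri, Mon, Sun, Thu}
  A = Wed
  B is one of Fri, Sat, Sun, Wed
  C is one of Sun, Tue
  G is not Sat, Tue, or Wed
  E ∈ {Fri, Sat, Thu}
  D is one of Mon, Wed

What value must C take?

Tue

A's domain is down to {Wed}, so A = Wed. Strike Wed from B, D.
D's domain is down to {Mon}, so D = Mon. So F, G can't be Mon.
Among the 5 still-open variables, Tue fits only C (and all 5 values in {Fri, Sat, Sun, Thu, Tue} must be used), so C = Tue.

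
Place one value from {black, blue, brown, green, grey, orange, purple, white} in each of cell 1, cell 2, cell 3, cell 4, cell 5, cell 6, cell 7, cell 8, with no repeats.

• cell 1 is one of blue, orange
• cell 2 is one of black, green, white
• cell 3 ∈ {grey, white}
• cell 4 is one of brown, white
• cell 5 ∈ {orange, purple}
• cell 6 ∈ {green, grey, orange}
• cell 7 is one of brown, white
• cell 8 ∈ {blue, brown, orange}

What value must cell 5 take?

The 8 variables together cover exactly {black, blue, brown, green, grey, orange, purple, white} — 8 values for 8 variables — and black appears only in cell 2's list, so cell 2 = black.
The 7 still-open variables draw from only 7 values {blue, brown, green, grey, orange, purple, white}, so each is used; only cell 6 can be green, hence cell 6 = green.
The 6 still-open variables draw from only 6 values {blue, brown, grey, orange, purple, white}, so each is used; only cell 3 can be grey, hence cell 3 = grey.
The 5 still-open variables draw from only 5 values {blue, brown, orange, purple, white}, so each is used; only cell 5 can be purple, hence cell 5 = purple.

purple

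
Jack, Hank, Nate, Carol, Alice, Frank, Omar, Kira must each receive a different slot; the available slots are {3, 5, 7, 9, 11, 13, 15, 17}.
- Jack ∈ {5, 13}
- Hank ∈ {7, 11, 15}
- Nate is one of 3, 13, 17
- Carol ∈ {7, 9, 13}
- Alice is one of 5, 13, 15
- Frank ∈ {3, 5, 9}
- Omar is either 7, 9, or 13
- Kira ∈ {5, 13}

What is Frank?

Among the 8 variables, 11 fits only Hank (and all 8 values in {3, 5, 7, 9, 11, 13, 15, 17} must be used), so Hank = 11.
The 7 still-open variables draw from only 7 values {3, 5, 7, 9, 13, 15, 17}, so each is used; only Alice can be 15, hence Alice = 15.
The 6 still-open variables together cover exactly {3, 5, 7, 9, 13, 17} — 6 values for 6 variables — and 17 appears only in Nate's list, so Nate = 17.
The 5 still-open variables draw from only 5 values {3, 5, 7, 9, 13}, so each is used; only Frank can be 3, hence Frank = 3.

3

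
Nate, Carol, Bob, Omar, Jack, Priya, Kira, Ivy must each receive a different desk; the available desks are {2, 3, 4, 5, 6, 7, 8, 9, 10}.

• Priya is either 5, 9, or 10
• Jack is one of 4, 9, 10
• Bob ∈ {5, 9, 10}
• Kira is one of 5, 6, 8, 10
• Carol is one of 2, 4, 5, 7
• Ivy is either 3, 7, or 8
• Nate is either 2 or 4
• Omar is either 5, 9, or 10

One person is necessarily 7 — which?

Carol

Bob, Omar, Priya between them cover only {5, 9, 10} — a naked triple. Remove those values from Carol, Jack, Kira.
That leaves Jack = 4. So Nate, Carol can't be 4.
Nate's domain is down to {2}, so Nate = 2. Remove 2 from Carol.
So 7 goes to Carol.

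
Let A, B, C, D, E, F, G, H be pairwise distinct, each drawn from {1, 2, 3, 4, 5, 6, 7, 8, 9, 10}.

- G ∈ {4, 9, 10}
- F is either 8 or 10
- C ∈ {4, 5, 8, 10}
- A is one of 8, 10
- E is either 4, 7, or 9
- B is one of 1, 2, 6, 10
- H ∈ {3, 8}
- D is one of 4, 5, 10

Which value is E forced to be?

7

A and F between them cover only {8, 10} — a naked pair. Remove those values from B, C, D, G, H.
H has just one choice, so H = 3.
The 2 variables C and D are confined to {4, 5}, which locks those values in; drop them from E, G.
G's domain is down to {9}, so G = 9. Strike 9 from E.
So E = 7.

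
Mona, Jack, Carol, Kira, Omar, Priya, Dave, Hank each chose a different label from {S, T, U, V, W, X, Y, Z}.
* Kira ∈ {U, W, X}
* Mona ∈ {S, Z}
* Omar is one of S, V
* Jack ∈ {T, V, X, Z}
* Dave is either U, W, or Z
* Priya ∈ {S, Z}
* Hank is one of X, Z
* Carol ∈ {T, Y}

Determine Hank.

Among the 8 variables, Y fits only Carol (and all 8 values in {S, T, U, V, W, X, Y, Z} must be used), so Carol = Y.
The 7 still-open variables draw from only 7 values {S, T, U, V, W, X, Z}, so each is used; only Jack can be T, hence Jack = T.
The 6 still-open variables together cover exactly {S, U, V, W, X, Z} — 6 values for 6 variables — and V appears only in Omar's list, so Omar = V.
Mona and Priya share exactly the 2 values {S, Z}; by pigeonhole those values go to them, so strike S, Z from Dave, Hank.
So Hank = X.

X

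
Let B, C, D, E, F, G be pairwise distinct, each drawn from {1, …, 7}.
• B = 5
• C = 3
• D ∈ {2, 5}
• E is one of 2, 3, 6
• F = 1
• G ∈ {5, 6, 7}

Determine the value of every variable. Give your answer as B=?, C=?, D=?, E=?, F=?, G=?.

B=5, C=3, D=2, E=6, F=1, G=7

B's domain is down to {5}, so B = 5. Remove 5 from D, G.
That leaves C = 3. Remove 3 from E.
D's domain is down to {2}, so D = 2. So E can't be 2.
E must be 6 (only option left). Eliminate 6 elsewhere: G.
F has just one choice, so F = 1.
G has just one choice, so G = 7.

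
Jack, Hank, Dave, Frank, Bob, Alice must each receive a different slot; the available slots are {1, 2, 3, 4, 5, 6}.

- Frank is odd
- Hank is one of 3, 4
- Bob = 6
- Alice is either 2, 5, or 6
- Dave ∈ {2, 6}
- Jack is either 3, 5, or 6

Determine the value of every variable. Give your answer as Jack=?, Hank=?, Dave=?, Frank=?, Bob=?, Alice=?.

Jack=3, Hank=4, Dave=2, Frank=1, Bob=6, Alice=5

Bob's domain is down to {6}, so Bob = 6. So Jack, Dave, Alice can't be 6.
Dave must be 2 (only option left). Eliminate 2 elsewhere: Alice.
Alice's domain is down to {5}, so Alice = 5. Remove 5 from Jack, Frank.
That leaves Jack = 3. So Hank, Frank can't be 3.
Hank has just one choice, so Hank = 4.
Frank has just one choice, so Frank = 1.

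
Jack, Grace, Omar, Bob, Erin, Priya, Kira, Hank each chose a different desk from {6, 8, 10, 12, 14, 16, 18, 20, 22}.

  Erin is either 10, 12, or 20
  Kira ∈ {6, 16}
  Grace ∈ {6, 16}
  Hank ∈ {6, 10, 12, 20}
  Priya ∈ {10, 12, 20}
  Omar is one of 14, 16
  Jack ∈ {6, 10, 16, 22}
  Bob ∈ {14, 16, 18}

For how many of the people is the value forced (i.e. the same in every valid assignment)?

3

The 8 variables draw from only 8 values {6, 10, 12, 14, 16, 18, 20, 22}, so each is used; only Bob can be 18, hence Bob = 18.
The 7 still-open variables draw from only 7 values {6, 10, 12, 14, 16, 20, 22}, so each is used; only Omar can be 14, hence Omar = 14.
The 6 still-open variables draw from only 6 values {6, 10, 12, 16, 20, 22}, so each is used; only Jack can be 22, hence Jack = 22.
The 2 variables Grace and Kira are confined to {6, 16}, which locks those values in; drop them from Hank.
Determined: Jack=22, Omar=14, Bob=18. The other people each still have more than one consistent value. That makes 3.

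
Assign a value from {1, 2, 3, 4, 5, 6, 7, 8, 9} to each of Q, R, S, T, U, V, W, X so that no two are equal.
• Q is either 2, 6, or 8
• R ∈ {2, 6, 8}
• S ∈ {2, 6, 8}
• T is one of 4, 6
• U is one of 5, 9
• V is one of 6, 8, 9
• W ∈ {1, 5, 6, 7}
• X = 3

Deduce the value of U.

X has just one choice, so X = 3.
Q, R, S between them cover only {2, 6, 8} — a naked triple. Remove those values from T, V, W.
T's domain is down to {4}, so T = 4.
V must be 9 (only option left). Eliminate 9 elsewhere: U.
So U = 5.

5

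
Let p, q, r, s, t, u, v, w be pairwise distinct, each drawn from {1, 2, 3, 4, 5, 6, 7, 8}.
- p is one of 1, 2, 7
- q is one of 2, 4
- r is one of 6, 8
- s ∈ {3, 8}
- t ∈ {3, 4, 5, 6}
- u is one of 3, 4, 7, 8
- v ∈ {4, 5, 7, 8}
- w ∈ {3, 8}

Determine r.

The 8 variables together cover exactly {1, 2, 3, 4, 5, 6, 7, 8} — 8 values for 8 variables — and 1 appears only in p's list, so p = 1.
The 7 still-open variables together cover exactly {2, 3, 4, 5, 6, 7, 8} — 7 values for 7 variables — and 2 appears only in q's list, so q = 2.
s and w share exactly the 2 values {3, 8}; by pigeonhole those values go to them, so strike 3, 8 from r, t, u, v.
So r = 6.

6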